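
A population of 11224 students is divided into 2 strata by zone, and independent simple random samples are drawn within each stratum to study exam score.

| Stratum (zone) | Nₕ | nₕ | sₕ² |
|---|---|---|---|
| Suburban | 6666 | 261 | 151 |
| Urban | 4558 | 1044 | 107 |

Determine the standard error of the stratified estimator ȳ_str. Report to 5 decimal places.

Var(ȳ_str) = Σₕ Wₕ²(1 − fₕ)sₕ²/nₕ with Wₕ = Nₕ/N, N = 11224.
Suburban: Wₕ = 0.59390592; term = 0.59390592²·(1 − 0.03915392)·151/261 = 0.19607651.
Urban: Wₕ = 0.40609408; term = 0.40609408²·(1 − 0.22904783)·107/1044 = 0.013030589.
Sum = 0.2091071.
SE = √(0.2091071) = 0.45728.

0.45728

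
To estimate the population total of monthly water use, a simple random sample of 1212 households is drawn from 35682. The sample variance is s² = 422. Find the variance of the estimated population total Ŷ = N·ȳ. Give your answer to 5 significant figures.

4.2825 × 10^8

Var(Ŷ) = N²·Var(ȳ) = N²·(1 − n/N)·s²/n.
f = 1212/35682 = 0.03396671; Var(ȳ) = 0.96603329·422/1212 = 0.33635813.
Var(Ŷ) = 35682² · 0.33635813 = 4.2825289 × 10^8.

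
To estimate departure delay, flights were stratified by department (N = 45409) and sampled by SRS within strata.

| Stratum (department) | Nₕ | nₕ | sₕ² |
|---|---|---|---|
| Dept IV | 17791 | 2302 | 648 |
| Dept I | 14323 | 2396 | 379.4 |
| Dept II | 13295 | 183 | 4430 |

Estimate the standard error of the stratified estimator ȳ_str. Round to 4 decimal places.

Var(ȳ_str) = Σₕ Wₕ²(1 − fₕ)sₕ²/nₕ with Wₕ = Nₕ/N, N = 45409.
Dept IV: Wₕ = 0.39179458; term = 0.39179458²·(1 − 0.12939127)·648/2302 = 0.0376192.
Dept I: Wₕ = 0.31542205; term = 0.31542205²·(1 − 0.16728339)·379.4/2396 = 0.013118732.
Dept II: Wₕ = 0.29278337; term = 0.29278337²·(1 − 0.01376457)·4430/183 = 2.0465674.
Sum = 2.0973053.
SE = √(2.0973053) = 1.4482.

1.4482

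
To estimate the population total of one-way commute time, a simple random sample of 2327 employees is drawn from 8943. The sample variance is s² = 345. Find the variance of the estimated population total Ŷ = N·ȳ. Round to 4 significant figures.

Var(Ŷ) = N²·Var(ȳ) = N²·(1 − n/N)·s²/n.
f = 2327/8943 = 0.26020351; Var(ȳ) = 0.73979649·345/2327 = 0.1096819.
Var(Ŷ) = 8943² · 0.1096819 = 8.7720566 × 10^6.

8.772 × 10^6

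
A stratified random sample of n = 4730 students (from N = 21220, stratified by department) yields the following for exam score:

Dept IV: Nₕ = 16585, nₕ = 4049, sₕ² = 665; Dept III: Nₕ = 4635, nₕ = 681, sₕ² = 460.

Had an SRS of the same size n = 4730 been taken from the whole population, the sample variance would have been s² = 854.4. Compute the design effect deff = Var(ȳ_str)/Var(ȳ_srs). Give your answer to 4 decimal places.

Var(ȳ_str) = Σ Wₕ²(1−fₕ)sₕ²/nₕ with Wₕ = Nₕ/21220:
  Dept IV: (16585/21220)²·(1−4049/16585)·665/4049 = 0.075832883
  Dept III: (4635/21220)²·(1−681/4635)·460/681 = 0.027492002
  → Var(ȳ_str) = 0.10332489.
Var(ȳ_srs) = (1 − 4730/21220)·854.4/4730 = 0.14037035.
deff = 0.10332489 / 0.14037035 = 0.7361.

0.7361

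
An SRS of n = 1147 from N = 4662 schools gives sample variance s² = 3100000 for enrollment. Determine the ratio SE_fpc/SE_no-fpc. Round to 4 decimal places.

f = n/N = 1147/4662 = 0.24603175.
SE_no-fpc = √(s²/n) = 51.987524; SE_fpc = √((1−f)s²/n) = 45.141467.
Ratio = √(1−f) = 0.86831345.

0.8683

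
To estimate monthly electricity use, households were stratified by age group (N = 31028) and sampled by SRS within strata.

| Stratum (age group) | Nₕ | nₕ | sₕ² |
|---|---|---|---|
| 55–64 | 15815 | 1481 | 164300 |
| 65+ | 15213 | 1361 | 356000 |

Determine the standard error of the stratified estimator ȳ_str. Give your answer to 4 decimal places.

9.1311

Var(ȳ_str) = Σₕ Wₕ²(1 − fₕ)sₕ²/nₕ with Wₕ = Nₕ/N, N = 31028.
55–64: Wₕ = 0.50970092; term = 0.50970092²·(1 − 0.09364527)·164300/1481 = 26.122307.
65+: Wₕ = 0.49029908; term = 0.49029908²·(1 − 0.08946296)·356000/1361 = 57.254767.
Sum = 83.377074.
SE = √(83.377074) = 9.1311.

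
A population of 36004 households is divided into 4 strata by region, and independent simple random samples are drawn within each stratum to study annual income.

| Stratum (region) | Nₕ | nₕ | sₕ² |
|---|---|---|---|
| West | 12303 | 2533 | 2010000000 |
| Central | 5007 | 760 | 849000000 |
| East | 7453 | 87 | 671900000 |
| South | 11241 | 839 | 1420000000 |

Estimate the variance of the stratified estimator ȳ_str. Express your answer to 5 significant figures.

571650

Var(ȳ_str) = Σₕ Wₕ²(1 − fₕ)sₕ²/nₕ with Wₕ = Nₕ/N, N = 36004.
West: Wₕ = 0.34171203; term = 0.34171203²·(1 − 0.20588474)·2010000000/2533 = 73580.875.
Central: Wₕ = 0.13906788; term = 0.13906788²·(1 − 0.15178750)·849000000/760 = 18325.357.
East: Wₕ = 0.20700478; term = 0.20700478²·(1 − 0.01167315)·671900000/87 = 327074.52.
South: Wₕ = 0.31221531; term = 0.31221531²·(1 − 0.07463749)·1420000000/839 = 152667.53.
Sum = 571648.28.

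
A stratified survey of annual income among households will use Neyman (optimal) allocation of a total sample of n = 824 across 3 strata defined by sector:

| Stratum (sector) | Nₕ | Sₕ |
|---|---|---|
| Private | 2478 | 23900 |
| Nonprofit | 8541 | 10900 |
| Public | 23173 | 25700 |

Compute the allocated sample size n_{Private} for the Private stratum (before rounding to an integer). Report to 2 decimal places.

Neyman allocation: nₕ = n·NₕSₕ / Σⱼ NⱼSⱼ.
Σ NⱼSⱼ = 2478·23900 + 8541·10900 + 23173·25700 = 7.478672 × 10^8.
n_{Private} = 824·2478·23900 / (7.478672 × 10^8) = 65.25.

65.25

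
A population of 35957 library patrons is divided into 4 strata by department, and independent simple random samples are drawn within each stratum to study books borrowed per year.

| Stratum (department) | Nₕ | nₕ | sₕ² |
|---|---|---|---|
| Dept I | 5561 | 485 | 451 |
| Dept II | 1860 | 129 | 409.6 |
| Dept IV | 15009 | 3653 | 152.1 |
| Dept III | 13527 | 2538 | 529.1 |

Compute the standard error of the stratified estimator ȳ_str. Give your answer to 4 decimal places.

Var(ȳ_str) = Σₕ Wₕ²(1 − fₕ)sₕ²/nₕ with Wₕ = Nₕ/N, N = 35957.
Dept I: Wₕ = 0.15465695; term = 0.15465695²·(1 − 0.08721453)·451/485 = 0.020302168.
Dept II: Wₕ = 0.05172845; term = 0.05172845²·(1 − 0.06935484)·409.6/129 = 0.0079070293.
Dept IV: Wₕ = 0.41741525; term = 0.41741525²·(1 − 0.24338730)·152.1/3653 = 0.0054889564.
Dept III: Wₕ = 0.37619935; term = 0.37619935²·(1 − 0.18762475)·529.1/2538 = 0.023968392.
Sum = 0.057666546.
SE = √(0.057666546) = 0.2401.

0.2401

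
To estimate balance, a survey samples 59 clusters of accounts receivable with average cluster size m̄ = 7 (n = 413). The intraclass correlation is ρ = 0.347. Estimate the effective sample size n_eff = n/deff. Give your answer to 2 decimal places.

deff = 1 + (7 − 1)·0.347 = 1 + 2.082 = 3.082.
n_eff = 413 / 3.082 = 134.00.

134.00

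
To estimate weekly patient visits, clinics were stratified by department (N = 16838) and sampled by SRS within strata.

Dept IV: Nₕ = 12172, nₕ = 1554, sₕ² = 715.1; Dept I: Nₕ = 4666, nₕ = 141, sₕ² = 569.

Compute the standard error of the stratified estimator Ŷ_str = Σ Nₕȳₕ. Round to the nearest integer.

Var(Ŷ_str) = Σₕ Nₕ²(1 − fₕ)sₕ²/nₕ.
Dept IV: 12172²·(1 − 1554/12172)·715.1/1554 = 5.947308 × 10^7.
Dept I: 4666²·(1 − 141/4666)·569/141 = 8.5203311 × 10^7.
Sum = 1.4467639 × 10^8.
SE = √(1.4467639 × 10^8) = 12028.

12028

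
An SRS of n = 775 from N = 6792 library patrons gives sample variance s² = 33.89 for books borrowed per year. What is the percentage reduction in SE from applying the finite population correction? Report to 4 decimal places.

f = n/N = 775/6792 = 0.11410483.
SE_no-fpc = √(s²/n) = 0.20911488; SE_fpc = √((1−f)s²/n) = 0.19682311.
Ratio = √(1−f) = 0.94122004. Reduction = 100·(1 − 0.94122004) = 5.8780%.

5.8780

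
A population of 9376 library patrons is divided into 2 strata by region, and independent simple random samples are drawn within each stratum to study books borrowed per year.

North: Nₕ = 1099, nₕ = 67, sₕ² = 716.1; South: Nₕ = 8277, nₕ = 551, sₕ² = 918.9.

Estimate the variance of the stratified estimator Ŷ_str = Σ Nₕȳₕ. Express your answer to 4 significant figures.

1.188 × 10^8

Var(Ŷ_str) = Σₕ Nₕ²(1 − fₕ)sₕ²/nₕ.
North: 1099²·(1 − 67/1099)·716.1/67 = 1.2122055 × 10^7.
South: 8277²·(1 − 551/8277)·918.9/551 = 1.0664594 × 10^8.
Sum = 1.18768 × 10^8.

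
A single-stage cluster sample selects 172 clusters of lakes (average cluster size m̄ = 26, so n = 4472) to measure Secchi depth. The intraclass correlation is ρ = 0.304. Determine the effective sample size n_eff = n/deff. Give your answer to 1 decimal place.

520.0

deff = 1 + (26 − 1)·0.304 = 1 + 7.6 = 8.6.
n_eff = 4472 / 8.6 = 520.0.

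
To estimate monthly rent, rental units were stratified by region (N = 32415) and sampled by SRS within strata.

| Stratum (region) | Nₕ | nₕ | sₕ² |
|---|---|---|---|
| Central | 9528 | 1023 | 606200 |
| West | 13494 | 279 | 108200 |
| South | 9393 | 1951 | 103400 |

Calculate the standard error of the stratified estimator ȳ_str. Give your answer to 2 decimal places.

Var(ȳ_str) = Σₕ Wₕ²(1 − fₕ)sₕ²/nₕ with Wₕ = Nₕ/N, N = 32415.
Central: Wₕ = 0.29393799; term = 0.29393799²·(1 − 0.10736776)·606200/1023 = 45.700854.
West: Wₕ = 0.41628876; term = 0.41628876²·(1 − 0.02067586)·108200/279 = 65.817121.
South: Wₕ = 0.28977325; term = 0.28977325²·(1 − 0.20770787)·103400/1951 = 3.5258611.
Sum = 115.04384.
SE = √(115.04384) = 10.73.

10.73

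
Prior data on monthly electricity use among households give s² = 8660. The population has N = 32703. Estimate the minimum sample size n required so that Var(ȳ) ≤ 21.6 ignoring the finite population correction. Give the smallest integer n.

Without fpc, n₀ = s²/D = 8660/21.6 = 400.9259.
Rounding up, n = 401.

401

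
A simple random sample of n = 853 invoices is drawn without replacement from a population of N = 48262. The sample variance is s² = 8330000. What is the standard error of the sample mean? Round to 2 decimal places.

Under SRS without replacement, Var(ȳ) = (1 − f)·s²/n with f = n/N = 853/48262 = 0.01767436.
Var(ȳ) = (1 − 0.01767436)·8330000/853 = 0.98232564·9765.5334 = 9592.9339.
SE(ȳ) = √(9592.9339) = 97.94.

97.94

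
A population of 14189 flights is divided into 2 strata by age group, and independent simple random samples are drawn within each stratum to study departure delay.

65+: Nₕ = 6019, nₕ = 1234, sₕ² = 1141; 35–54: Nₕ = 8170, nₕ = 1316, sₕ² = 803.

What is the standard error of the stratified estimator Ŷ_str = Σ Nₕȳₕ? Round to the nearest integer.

7797

Var(Ŷ_str) = Σₕ Nₕ²(1 − fₕ)sₕ²/nₕ.
65+: 6019²·(1 − 1234/6019)·1141/1234 = 2.6630344 × 10^7.
35–54: 8170²·(1 − 1316/8170)·803/1316 = 3.4168492 × 10^7.
Sum = 6.0798836 × 10^7.
SE = √(6.0798836 × 10^7) = 7797.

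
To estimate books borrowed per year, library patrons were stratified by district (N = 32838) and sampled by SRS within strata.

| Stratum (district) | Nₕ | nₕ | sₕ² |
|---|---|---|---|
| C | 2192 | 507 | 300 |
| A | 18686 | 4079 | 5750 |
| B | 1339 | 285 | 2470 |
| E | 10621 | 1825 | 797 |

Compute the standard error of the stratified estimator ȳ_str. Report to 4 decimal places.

0.6388

Var(ȳ_str) = Σₕ Wₕ²(1 − fₕ)sₕ²/nₕ with Wₕ = Nₕ/N, N = 32838.
C: Wₕ = 0.06675193; term = 0.06675193²·(1 − 0.23129562)·300/507 = 0.0020267508.
A: Wₕ = 0.56903587; term = 0.56903587²·(1 − 0.21829177)·5750/4079 = 0.3568109.
B: Wₕ = 0.04077593; term = 0.04077593²·(1 − 0.21284541)·2470/285 = 0.01134279.
E: Wₕ = 0.32343626; term = 0.32343626²·(1 − 0.17182939)·797/1825 = 0.037834908.
Sum = 0.40801535.
SE = √(0.40801535) = 0.6388.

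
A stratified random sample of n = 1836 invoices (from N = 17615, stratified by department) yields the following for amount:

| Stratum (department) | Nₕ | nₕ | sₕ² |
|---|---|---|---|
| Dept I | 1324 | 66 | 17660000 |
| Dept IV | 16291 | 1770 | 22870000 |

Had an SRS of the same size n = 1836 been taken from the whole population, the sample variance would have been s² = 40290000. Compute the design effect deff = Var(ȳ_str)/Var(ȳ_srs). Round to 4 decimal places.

0.5742

Var(ȳ_str) = Σ Wₕ²(1−fₕ)sₕ²/nₕ with Wₕ = Nₕ/17615:
  Dept I: (1324/17615)²·(1−66/1324)·17660000/66 = 1436.3163
  Dept IV: (16291/17615)²·(1−1770/16291)·22870000/1770 = 9850.8084
  → Var(ȳ_str) = 11287.125.
Var(ȳ_srs) = (1 − 1836/17615)·40290000/1836 = 19657.189.
deff = 11287.125 / 19657.189 = 0.5742.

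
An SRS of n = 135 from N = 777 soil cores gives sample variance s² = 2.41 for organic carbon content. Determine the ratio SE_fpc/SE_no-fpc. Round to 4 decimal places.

f = n/N = 135/777 = 0.17374517.
SE_no-fpc = √(s²/n) = 0.13361082; SE_fpc = √((1−f)s²/n) = 0.12145031.
Ratio = √(1−f) = 0.90898560.

0.9090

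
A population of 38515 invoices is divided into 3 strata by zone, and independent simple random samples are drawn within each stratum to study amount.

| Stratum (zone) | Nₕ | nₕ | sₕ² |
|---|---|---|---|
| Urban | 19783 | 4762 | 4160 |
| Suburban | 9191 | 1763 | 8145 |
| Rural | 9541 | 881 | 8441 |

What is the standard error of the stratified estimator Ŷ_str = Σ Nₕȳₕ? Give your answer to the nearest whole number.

Var(Ŷ_str) = Σₕ Nₕ²(1 − fₕ)sₕ²/nₕ.
Urban: 19783²·(1 − 4762/19783)·4160/4762 = 2.5959417 × 10^8.
Suburban: 9191²·(1 − 1763/9191)·8145/1763 = 3.1540853 × 10^8.
Rural: 9541²·(1 − 881/9541)·8441/881 = 7.9164374 × 10^8.
Sum = 1.3666464 × 10^9.
SE = √(1.3666464 × 10^9) = 36968.

36968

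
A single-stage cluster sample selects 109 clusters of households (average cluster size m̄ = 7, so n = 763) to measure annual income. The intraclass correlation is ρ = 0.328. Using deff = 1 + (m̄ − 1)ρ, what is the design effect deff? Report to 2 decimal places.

2.97

deff = 1 + (7 − 1)·0.328 = 1 + 1.968 = 2.968.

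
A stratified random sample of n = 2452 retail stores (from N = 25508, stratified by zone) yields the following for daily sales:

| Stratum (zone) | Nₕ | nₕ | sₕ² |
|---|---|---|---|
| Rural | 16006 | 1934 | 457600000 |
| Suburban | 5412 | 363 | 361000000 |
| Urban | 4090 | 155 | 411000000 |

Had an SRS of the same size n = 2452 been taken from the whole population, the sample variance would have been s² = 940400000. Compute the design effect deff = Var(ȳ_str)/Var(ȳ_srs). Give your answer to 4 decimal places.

Var(ȳ_str) = Σ Wₕ²(1−fₕ)sₕ²/nₕ with Wₕ = Nₕ/25508:
  Rural: (16006/25508)²·(1−1934/16006)·457600000/1934 = 81905.934
  Suburban: (5412/25508)²·(1−363/5412)·361000000/363 = 41764.849
  Urban: (4090/25508)²·(1−155/4090)·411000000/155 = 65588.146
  → Var(ȳ_str) = 189258.93.
Var(ȳ_srs) = (1 − 2452/25508)·940400000/2452 = 346656.79.
deff = 189258.93 / 346656.79 = 0.5460.

0.5460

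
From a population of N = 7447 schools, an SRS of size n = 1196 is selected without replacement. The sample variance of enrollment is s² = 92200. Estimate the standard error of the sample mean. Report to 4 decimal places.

8.0442

Under SRS without replacement, Var(ȳ) = (1 − f)·s²/n with f = n/N = 1196/7447 = 0.16060158.
Var(ȳ) = (1 − 0.16060158)·92200/1196 = 0.83939842·77.090301 = 64.709477.
SE(ȳ) = √(64.709477) = 8.0442.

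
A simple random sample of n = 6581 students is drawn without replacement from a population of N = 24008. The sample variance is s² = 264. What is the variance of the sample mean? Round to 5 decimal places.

Under SRS without replacement, Var(ȳ) = (1 − f)·s²/n with f = n/N = 6581/24008 = 0.27411696.
Var(ȳ) = (1 − 0.27411696)·264/6581 = 0.72588304·0.040115484 = 0.029119149.

0.02912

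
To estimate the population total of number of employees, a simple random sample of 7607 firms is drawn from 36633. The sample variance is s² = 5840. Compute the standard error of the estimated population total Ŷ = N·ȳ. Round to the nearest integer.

28571

Var(Ŷ) = N²·Var(ȳ) = N²·(1 − n/N)·s²/n.
f = 7607/36633 = 0.20765430; Var(ȳ) = 0.79234570·5840/7607 = 0.60829484.
Var(Ŷ) = 36633² · 0.60829484 = 8.163175 × 10^8.
SE(Ŷ) = √(8.163175 × 10^8) = 28571.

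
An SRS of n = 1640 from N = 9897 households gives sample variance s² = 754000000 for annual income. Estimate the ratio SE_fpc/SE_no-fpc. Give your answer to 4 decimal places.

0.9134

f = n/N = 1640/9897 = 0.16570678.
SE_no-fpc = √(s²/n) = 678.05317; SE_fpc = √((1−f)s²/n) = 619.33141.
Ratio = √(1−f) = 0.91339653.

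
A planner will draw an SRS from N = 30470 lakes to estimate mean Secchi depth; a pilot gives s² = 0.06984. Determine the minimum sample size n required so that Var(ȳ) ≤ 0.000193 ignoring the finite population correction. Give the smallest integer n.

Without fpc, n₀ = s²/D = 0.06984/0.000193 = 361.8653.
Rounding up, n = 362.

362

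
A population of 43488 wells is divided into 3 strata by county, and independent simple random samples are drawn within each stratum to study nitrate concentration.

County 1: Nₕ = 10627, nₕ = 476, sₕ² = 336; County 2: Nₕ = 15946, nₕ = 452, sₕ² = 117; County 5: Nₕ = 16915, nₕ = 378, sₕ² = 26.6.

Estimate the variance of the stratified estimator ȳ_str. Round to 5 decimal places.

0.08449

Var(ȳ_str) = Σₕ Wₕ²(1 − fₕ)sₕ²/nₕ with Wₕ = Nₕ/N, N = 43488.
County 1: Wₕ = 0.24436626; term = 0.24436626²·(1 − 0.04479157)·336/476 = 0.040263633.
County 2: Wₕ = 0.36667586; term = 0.36667586²·(1 − 0.02834567)·117/452 = 0.033816127.
County 5: Wₕ = 0.38895787; term = 0.38895787²·(1 − 0.02234703)·26.6/378 = 0.010408297.
Sum = 0.084488057.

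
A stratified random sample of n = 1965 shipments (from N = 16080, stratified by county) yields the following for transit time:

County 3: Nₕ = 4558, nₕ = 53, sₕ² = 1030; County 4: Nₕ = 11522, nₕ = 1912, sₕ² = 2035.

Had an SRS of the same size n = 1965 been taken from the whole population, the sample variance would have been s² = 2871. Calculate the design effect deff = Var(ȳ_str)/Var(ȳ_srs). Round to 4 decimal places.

1.5587

Var(ȳ_str) = Σ Wₕ²(1−fₕ)sₕ²/nₕ with Wₕ = Nₕ/16080:
  County 3: (4558/16080)²·(1−53/4558)·1030/53 = 1.5433285
  County 4: (11522/16080)²·(1−1912/11522)·2035/1912 = 0.45578045
  → Var(ȳ_str) = 1.999109.
Var(ȳ_srs) = (1 − 1965/16080)·2871/1965 = 1.2825239.
deff = 1.999109 / 1.2825239 = 1.5587.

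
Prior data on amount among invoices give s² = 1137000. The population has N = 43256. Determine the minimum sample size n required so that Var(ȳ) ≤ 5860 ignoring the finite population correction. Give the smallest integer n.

195

Without fpc, n₀ = s²/D = 1137000/5860 = 194.0273.
Rounding up, n = 195.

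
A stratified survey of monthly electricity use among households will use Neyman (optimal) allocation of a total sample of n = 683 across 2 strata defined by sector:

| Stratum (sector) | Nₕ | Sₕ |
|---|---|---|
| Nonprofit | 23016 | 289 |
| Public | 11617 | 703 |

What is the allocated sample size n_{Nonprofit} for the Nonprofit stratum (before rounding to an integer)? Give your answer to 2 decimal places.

306.58

Neyman allocation: nₕ = n·NₕSₕ / Σⱼ NⱼSⱼ.
Σ NⱼSⱼ = 23016·289 + 11617·703 = 1.4818375 × 10^7.
n_{Nonprofit} = 683·23016·289 / (1.4818375 × 10^7) = 306.58.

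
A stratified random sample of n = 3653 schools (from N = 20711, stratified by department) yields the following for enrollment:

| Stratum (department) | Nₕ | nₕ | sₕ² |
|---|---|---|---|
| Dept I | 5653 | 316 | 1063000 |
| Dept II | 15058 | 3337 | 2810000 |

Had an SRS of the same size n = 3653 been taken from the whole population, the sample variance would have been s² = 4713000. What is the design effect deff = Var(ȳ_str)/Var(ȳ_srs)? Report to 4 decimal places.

Var(ȳ_str) = Σ Wₕ²(1−fₕ)sₕ²/nₕ with Wₕ = Nₕ/20711:
  Dept I: (5653/20711)²·(1−316/5653)·1063000/316 = 236.60299
  Dept II: (15058/20711)²·(1−3337/15058)·2810000/3337 = 346.48141
  → Var(ȳ_str) = 583.0844.
Var(ȳ_srs) = (1 − 3653/20711)·4713000/3653 = 1062.6122.
deff = 583.0844 / 1062.6122 = 0.5487.

0.5487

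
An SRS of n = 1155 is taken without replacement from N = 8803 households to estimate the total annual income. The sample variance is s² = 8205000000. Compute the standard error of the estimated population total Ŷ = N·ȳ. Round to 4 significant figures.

2.187 × 10^7

Var(Ŷ) = N²·Var(ȳ) = N²·(1 − n/N)·s²/n.
f = 1155/8803 = 0.13120527; Var(ȳ) = 0.86879473·8205000000/1155 = 6.1718275 × 10^6.
Var(Ŷ) = 8803² · (6.1718275 × 10^6) = 4.7827225 × 10^14.
SE(Ŷ) = √(4.7827225 × 10^14) = 2.187 × 10^7.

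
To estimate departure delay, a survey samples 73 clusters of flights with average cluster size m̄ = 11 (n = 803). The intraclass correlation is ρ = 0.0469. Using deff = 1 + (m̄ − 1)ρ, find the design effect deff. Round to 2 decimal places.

deff = 1 + (11 − 1)·0.0469 = 1 + 0.469 = 1.469.

1.47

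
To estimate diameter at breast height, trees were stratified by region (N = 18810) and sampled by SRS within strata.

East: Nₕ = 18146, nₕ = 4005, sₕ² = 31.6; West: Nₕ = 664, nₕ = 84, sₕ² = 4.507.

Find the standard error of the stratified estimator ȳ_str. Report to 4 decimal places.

Var(ȳ_str) = Σₕ Wₕ²(1 − fₕ)sₕ²/nₕ with Wₕ = Nₕ/N, N = 18810.
East: Wₕ = 0.96469963; term = 0.96469963²·(1 − 0.22070980)·31.6/4005 = 0.0057222654.
West: Wₕ = 0.03530037; term = 0.03530037²·(1 − 0.12650602)·4.507/84 = 5.840187 × 10^-5.
Sum = 0.0057806673.
SE = √(0.0057806673) = 0.0760.

0.0760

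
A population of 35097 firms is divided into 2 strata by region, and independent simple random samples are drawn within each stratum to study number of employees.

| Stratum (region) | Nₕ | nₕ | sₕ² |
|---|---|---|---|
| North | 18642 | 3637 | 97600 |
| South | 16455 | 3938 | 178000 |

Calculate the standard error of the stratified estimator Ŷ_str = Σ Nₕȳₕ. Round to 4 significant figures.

Var(Ŷ_str) = Σₕ Nₕ²(1 − fₕ)sₕ²/nₕ.
North: 18642²·(1 − 3637/18642)·97600/3637 = 7.5064573 × 10^9.
South: 16455²·(1 − 3938/16455)·178000/3938 = 9.3098445 × 10^9.
Sum = 1.6816302 × 10^10.
SE = √(1.6816302 × 10^10) = 129700.

129700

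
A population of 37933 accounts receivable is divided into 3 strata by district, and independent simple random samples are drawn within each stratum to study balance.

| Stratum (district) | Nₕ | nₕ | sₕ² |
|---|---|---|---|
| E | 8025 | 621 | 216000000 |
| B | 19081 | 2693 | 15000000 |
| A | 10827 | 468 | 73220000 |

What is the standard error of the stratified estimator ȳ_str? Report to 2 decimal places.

Var(ȳ_str) = Σₕ Wₕ²(1 − fₕ)sₕ²/nₕ with Wₕ = Nₕ/N, N = 37933.
E: Wₕ = 0.21155722; term = 0.21155722²·(1 − 0.07738318)·216000000/621 = 14362.804.
B: Wₕ = 0.50301848; term = 0.50301848²·(1 − 0.14113516)·15000000/2693 = 1210.4521.
A: Wₕ = 0.28542430; term = 0.28542430²·(1 − 0.04322527)·73220000/468 = 12194.822.
Sum = 27768.078.
SE = √(27768.078) = 166.64.

166.64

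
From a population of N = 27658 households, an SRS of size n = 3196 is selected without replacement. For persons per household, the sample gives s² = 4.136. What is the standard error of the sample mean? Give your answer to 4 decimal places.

Under SRS without replacement, Var(ȳ) = (1 − f)·s²/n with f = n/N = 3196/27658 = 0.11555427.
Var(ȳ) = (1 − 0.11555427)·4.136/3196 = 0.88444573·0.0012941176 = 0.0011445768.
SE(ȳ) = √(0.0011445768) = 0.0338.

0.0338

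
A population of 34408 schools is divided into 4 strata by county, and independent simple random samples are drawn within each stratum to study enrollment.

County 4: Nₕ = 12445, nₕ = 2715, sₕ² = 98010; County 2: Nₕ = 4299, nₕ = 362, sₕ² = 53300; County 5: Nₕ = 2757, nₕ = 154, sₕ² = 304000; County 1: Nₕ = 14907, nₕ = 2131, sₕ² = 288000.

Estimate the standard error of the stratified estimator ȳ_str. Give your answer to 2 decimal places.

Var(ȳ_str) = Σₕ Wₕ²(1 − fₕ)sₕ²/nₕ with Wₕ = Nₕ/N, N = 34408.
County 4: Wₕ = 0.36168914; term = 0.36168914²·(1 − 0.21815990)·98010/2715 = 3.6922359.
County 2: Wₕ = 0.12494187; term = 0.12494187²·(1 − 0.08420563)·53300/362 = 2.1049057.
County 5: Wₕ = 0.08012671; term = 0.08012671²·(1 − 0.05585782)·304000/154 = 11.965888.
County 1: Wₕ = 0.43324227; term = 0.43324227²·(1 − 0.14295298)·288000/2131 = 21.740791.
Sum = 39.503821.
SE = √(39.503821) = 6.29.

6.29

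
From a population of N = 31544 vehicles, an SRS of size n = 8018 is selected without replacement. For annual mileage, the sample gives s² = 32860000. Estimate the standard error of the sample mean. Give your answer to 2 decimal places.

55.29

Under SRS without replacement, Var(ȳ) = (1 − f)·s²/n with f = n/N = 8018/31544 = 0.25418463.
Var(ȳ) = (1 − 0.25418463)·32860000/8018 = 0.74581537·4098.2789 = 3056.5594.
SE(ȳ) = √(3056.5594) = 55.29.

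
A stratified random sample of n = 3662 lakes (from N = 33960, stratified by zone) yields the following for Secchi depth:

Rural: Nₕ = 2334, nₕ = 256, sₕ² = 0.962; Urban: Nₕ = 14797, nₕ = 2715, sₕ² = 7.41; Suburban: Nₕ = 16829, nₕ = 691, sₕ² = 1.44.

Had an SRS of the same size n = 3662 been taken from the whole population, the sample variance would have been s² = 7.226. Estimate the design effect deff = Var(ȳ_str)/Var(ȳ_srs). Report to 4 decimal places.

0.5281

Var(ȳ_str) = Σ Wₕ²(1−fₕ)sₕ²/nₕ with Wₕ = Nₕ/33960:
  Rural: (2334/33960)²·(1−256/2334)·0.962/256 = 1.580324 × 10^-5
  Urban: (14797/33960)²·(1−2715/14797)·7.41/2715 = 4.2308294 × 10^-4
  Suburban: (16829/33960)²·(1−691/16829)·1.44/691 = 4.9074638 × 10^-4
  → Var(ȳ_str) = 9.2963256 × 10^-4.
Var(ȳ_srs) = (1 − 3662/33960)·7.226/3662 = 0.0017604589.
deff = (9.2963256 × 10^-4) / 0.0017604589 = 0.5281.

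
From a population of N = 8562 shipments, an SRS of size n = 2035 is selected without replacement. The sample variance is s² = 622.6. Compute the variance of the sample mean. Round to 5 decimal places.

Under SRS without replacement, Var(ȳ) = (1 − f)·s²/n with f = n/N = 2035/8562 = 0.23767811.
Var(ȳ) = (1 − 0.23767811)·622.6/2035 = 0.76232189·0.30594595 = 0.23322929.

0.23323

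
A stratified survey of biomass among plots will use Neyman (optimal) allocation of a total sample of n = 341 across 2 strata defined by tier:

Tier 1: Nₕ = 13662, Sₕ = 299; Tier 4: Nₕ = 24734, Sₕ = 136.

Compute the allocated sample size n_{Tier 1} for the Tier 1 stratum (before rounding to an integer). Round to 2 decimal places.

187.01

Neyman allocation: nₕ = n·NₕSₕ / Σⱼ NⱼSⱼ.
Σ NⱼSⱼ = 13662·299 + 24734·136 = 7.448762 × 10^6.
n_{Tier 1} = 341·13662·299 / (7.448762 × 10^6) = 187.01.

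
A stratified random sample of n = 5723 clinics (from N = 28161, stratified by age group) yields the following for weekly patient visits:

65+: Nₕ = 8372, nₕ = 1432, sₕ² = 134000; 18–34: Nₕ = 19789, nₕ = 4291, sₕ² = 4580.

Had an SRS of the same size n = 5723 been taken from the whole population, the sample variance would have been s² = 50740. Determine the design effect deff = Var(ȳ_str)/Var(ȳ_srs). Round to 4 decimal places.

Var(ȳ_str) = Σ Wₕ²(1−fₕ)sₕ²/nₕ with Wₕ = Nₕ/28161:
  65+: (8372/28161)²·(1−1432/8372)·134000/1432 = 6.8557398
  18–34: (19789/28161)²·(1−4291/19789)·4580/4291 = 0.41277209
  → Var(ȳ_str) = 7.2685119.
Var(ȳ_srs) = (1 − 5723/28161)·50740/5723 = 7.0641968.
deff = 7.2685119 / 7.0641968 = 1.0289.

1.0289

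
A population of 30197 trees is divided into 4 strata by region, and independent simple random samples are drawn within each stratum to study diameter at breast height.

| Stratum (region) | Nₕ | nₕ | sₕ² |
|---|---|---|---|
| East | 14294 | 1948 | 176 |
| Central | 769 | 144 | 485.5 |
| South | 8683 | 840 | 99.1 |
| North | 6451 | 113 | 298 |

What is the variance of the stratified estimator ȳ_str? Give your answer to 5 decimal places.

Var(ȳ_str) = Σₕ Wₕ²(1 − fₕ)sₕ²/nₕ with Wₕ = Nₕ/N, N = 30197.
East: Wₕ = 0.47335828; term = 0.47335828²·(1 − 0.13628096)·176/1948 = 0.017485424.
Central: Wₕ = 0.02546611; term = 0.02546611²·(1 − 0.18725618)·485.5/144 = 0.001777074.
South: Wₕ = 0.28754512; term = 0.28754512²·(1 − 0.09674076)·99.1/840 = 0.0088108699.
North: Wₕ = 0.21363049; term = 0.21363049²·(1 − 0.01751666)·298/113 = 0.11824683.
Sum = 0.1463202.

0.14632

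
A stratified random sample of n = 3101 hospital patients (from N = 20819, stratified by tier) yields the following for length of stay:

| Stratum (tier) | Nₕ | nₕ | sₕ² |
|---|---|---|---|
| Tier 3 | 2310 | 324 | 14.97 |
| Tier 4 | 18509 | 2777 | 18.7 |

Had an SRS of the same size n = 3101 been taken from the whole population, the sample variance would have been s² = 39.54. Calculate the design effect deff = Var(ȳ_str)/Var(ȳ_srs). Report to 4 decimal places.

0.4620

Var(ȳ_str) = Σ Wₕ²(1−fₕ)sₕ²/nₕ with Wₕ = Nₕ/20819:
  Tier 3: (2310/20819)²·(1−324/2310)·14.97/324 = 4.8904439 × 10^-4
  Tier 4: (18509/20819)²·(1−2777/18509)·18.7/2777 = 0.0045238989
  → Var(ȳ_str) = 0.0050129433.
Var(ȳ_srs) = (1 − 3101/20819)·39.54/3101 = 0.010851499.
deff = 0.0050129433 / 0.010851499 = 0.4620.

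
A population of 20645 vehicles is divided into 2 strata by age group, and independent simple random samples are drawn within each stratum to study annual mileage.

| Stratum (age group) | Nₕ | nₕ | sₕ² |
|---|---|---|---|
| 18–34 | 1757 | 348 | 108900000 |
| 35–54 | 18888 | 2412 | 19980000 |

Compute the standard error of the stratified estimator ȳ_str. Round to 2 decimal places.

Var(ȳ_str) = Σₕ Wₕ²(1 − fₕ)sₕ²/nₕ with Wₕ = Nₕ/N, N = 20645.
18–34: Wₕ = 0.08510535; term = 0.08510535²·(1 − 0.19806488)·108900000/348 = 1817.6138.
35–54: Wₕ = 0.91489465; term = 0.91489465²·(1 − 0.12770013)·19980000/2412 = 6048.2003.
Sum = 7865.8141.
SE = √(7865.8141) = 88.69.

88.69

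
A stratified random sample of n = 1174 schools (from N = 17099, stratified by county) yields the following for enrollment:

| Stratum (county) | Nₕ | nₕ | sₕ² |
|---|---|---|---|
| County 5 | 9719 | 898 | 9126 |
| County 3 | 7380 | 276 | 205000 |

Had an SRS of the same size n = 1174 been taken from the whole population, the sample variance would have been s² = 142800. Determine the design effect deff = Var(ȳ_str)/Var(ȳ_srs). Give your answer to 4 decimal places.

Var(ȳ_str) = Σ Wₕ²(1−fₕ)sₕ²/nₕ with Wₕ = Nₕ/17099:
  County 5: (9719/17099)²·(1−898/9719)·9126/898 = 2.9799029
  County 3: (7380/17099)²·(1−276/7380)·205000/276 = 133.18726
  → Var(ȳ_str) = 136.16716.
Var(ȳ_srs) = (1 − 1174/17099)·142800/1174 = 113.28407.
deff = 136.16716 / 113.28407 = 1.2020.

1.2020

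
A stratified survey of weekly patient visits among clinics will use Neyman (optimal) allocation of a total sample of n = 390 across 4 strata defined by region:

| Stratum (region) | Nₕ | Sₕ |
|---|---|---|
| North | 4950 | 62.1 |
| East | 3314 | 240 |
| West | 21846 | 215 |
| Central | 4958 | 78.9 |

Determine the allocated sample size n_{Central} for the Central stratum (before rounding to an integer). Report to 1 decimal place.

Neyman allocation: nₕ = n·NₕSₕ / Σⱼ NⱼSⱼ.
Σ NⱼSⱼ = 4950·62.1 + 3314·240 + 21846·215 + 4958·78.9 = 6.1908312 × 10^6.
n_{Central} = 390·4958·78.9 / (6.1908312 × 10^6) = 24.6.

24.6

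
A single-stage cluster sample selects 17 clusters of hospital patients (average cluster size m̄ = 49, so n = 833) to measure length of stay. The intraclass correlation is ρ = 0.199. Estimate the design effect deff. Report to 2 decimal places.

10.55

deff = 1 + (49 − 1)·0.199 = 1 + 9.552 = 10.552.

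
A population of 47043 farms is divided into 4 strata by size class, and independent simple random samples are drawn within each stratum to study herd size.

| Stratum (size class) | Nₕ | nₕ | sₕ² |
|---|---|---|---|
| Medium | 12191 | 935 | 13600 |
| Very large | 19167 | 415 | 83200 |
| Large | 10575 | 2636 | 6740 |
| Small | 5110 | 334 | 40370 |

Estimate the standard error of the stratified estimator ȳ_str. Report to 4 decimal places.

Var(ȳ_str) = Σₕ Wₕ²(1 − fₕ)sₕ²/nₕ with Wₕ = Nₕ/N, N = 47043.
Medium: Wₕ = 0.25914589; term = 0.25914589²·(1 − 0.07669592)·13600/935 = 0.90190479.
Very large: Wₕ = 0.40743575; term = 0.40743575²·(1 − 0.02165180)·83200/415 = 32.560191.
Large: Wₕ = 0.22479434; term = 0.22479434²·(1 − 0.24926714)·6740/2636 = 0.096999758.
Small: Wₕ = 0.10862402; term = 0.10862402²·(1 − 0.06536204)·40370/334 = 1.3329304.
Sum = 34.892026.
SE = √(34.892026) = 5.9069.

5.9069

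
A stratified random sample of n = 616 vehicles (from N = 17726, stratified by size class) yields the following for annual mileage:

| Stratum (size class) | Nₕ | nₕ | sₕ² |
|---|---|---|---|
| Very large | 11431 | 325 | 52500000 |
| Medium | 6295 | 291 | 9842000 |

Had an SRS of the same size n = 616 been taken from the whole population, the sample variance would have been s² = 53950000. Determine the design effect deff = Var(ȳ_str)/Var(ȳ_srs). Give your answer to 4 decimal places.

0.8202

Var(ȳ_str) = Σ Wₕ²(1−fₕ)sₕ²/nₕ with Wₕ = Nₕ/17726:
  Very large: (11431/17726)²·(1−325/11431)·52500000/325 = 65267.405
  Medium: (6295/17726)²·(1−291/6295)·9842000/291 = 4068.2281
  → Var(ȳ_str) = 69335.633.
Var(ȳ_srs) = (1 − 616/17726)·53950000/616 = 84537.617.
deff = 69335.633 / 84537.617 = 0.8202.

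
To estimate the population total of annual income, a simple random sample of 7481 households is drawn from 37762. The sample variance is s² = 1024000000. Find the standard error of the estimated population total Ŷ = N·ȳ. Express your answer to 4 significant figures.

Var(Ŷ) = N²·Var(ȳ) = N²·(1 − n/N)·s²/n.
f = 7481/37762 = 0.19810921; Var(ȳ) = 0.80189079·1024000000/7481 = 109762.89.
Var(Ŷ) = 37762² · 109762.89 = 1.5651844 × 10^14.
SE(Ŷ) = √(1.5651844 × 10^14) = 1.251 × 10^7.

1.251 × 10^7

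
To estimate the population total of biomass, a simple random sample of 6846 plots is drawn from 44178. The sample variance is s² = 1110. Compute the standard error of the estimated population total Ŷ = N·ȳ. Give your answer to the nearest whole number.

16353

Var(Ŷ) = N²·Var(ȳ) = N²·(1 − n/N)·s²/n.
f = 6846/44178 = 0.15496401; Var(ȳ) = 0.84503599·1110/6846 = 0.13701285.
Var(Ŷ) = 44178² · 0.13701285 = 2.6740739 × 10^8.
SE(Ŷ) = √(2.6740739 × 10^8) = 16353.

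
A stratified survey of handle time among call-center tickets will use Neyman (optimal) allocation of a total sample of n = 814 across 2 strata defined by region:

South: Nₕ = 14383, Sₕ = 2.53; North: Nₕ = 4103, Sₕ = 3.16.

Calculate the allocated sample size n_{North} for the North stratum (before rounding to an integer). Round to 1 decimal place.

Neyman allocation: nₕ = n·NₕSₕ / Σⱼ NⱼSⱼ.
Σ NⱼSⱼ = 14383·2.53 + 4103·3.16 = 49354.47.
n_{North} = 814·4103·3.16 / 49354.47 = 213.8.

213.8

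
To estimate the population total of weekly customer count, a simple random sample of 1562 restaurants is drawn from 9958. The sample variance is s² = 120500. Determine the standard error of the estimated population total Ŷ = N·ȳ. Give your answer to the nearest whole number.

Var(Ŷ) = N²·Var(ȳ) = N²·(1 − n/N)·s²/n.
f = 1562/9958 = 0.15685881; Var(ȳ) = 0.84314119·120500/1562 = 65.043863.
Var(Ŷ) = 9958² · 65.043863 = 6.4498642 × 10^9.
SE(Ŷ) = √(6.4498642 × 10^9) = 80311.

80311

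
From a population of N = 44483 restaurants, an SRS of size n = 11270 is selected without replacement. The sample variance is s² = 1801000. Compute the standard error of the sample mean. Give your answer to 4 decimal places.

10.9233

Under SRS without replacement, Var(ȳ) = (1 − f)·s²/n with f = n/N = 11270/44483 = 0.25335521.
Var(ȳ) = (1 − 0.25335521)·1801000/11270 = 0.74664479·159.80479 = 119.31741.
SE(ȳ) = √(119.31741) = 10.9233.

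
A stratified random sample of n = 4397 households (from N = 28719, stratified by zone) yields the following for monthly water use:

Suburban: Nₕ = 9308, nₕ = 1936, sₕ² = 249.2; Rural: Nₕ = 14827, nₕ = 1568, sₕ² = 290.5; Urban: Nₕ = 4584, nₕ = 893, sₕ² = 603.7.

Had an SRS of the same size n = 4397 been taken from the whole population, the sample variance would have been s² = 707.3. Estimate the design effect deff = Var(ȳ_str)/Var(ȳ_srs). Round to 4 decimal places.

Var(ȳ_str) = Σ Wₕ²(1−fₕ)sₕ²/nₕ with Wₕ = Nₕ/28719:
  Suburban: (9308/28719)²·(1−1936/9308)·249.2/1936 = 0.010708922
  Rural: (14827/28719)²·(1−1568/14827)·290.5/1568 = 0.044159638
  Urban: (4584/28719)²·(1−893/4584)·603.7/893 = 0.013868189
  → Var(ȳ_str) = 0.068736749.
Var(ȳ_srs) = (1 − 4397/28719)·707.3/4397 = 0.13623138.
deff = 0.068736749 / 0.13623138 = 0.5046.

0.5046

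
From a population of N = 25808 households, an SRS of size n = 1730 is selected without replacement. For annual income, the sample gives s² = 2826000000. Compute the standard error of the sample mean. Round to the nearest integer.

Under SRS without replacement, Var(ȳ) = (1 − f)·s²/n with f = n/N = 1730/25808 = 0.06703348.
Var(ȳ) = (1 − 0.06703348)·2826000000/1730 = 0.93296652·1.633526 × 10^6 = 1.5240251 × 10^6.
SE(ȳ) = √(1.5240251 × 10^6) = 1235.

1235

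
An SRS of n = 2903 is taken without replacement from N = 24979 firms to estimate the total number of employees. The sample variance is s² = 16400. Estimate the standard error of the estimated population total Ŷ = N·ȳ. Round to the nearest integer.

Var(Ŷ) = N²·Var(ȳ) = N²·(1 − n/N)·s²/n.
f = 2903/24979 = 0.11621762; Var(ȳ) = 0.88378238·16400/2903 = 4.9927768.
Var(Ŷ) = 24979² · 4.9927768 = 3.1152453 × 10^9.
SE(Ŷ) = √(3.1152453 × 10^9) = 55814.

55814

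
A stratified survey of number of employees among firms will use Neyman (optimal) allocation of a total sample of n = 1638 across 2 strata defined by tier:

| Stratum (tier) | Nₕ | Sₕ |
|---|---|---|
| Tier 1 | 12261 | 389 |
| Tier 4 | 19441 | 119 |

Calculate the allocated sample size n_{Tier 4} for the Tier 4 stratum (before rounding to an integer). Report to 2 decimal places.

535.01

Neyman allocation: nₕ = n·NₕSₕ / Σⱼ NⱼSⱼ.
Σ NⱼSⱼ = 12261·389 + 19441·119 = 7.083008 × 10^6.
n_{Tier 4} = 1638·19441·119 / (7.083008 × 10^6) = 535.01.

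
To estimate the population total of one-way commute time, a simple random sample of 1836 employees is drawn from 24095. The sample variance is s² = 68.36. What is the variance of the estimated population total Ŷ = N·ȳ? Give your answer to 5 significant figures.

1.9969 × 10^7

Var(Ŷ) = N²·Var(ȳ) = N²·(1 − n/N)·s²/n.
f = 1836/24095 = 0.07619838; Var(ȳ) = 0.92380162·68.36/1836 = 0.034396012.
Var(Ŷ) = 24095² · 0.034396012 = 1.9969259 × 10^7.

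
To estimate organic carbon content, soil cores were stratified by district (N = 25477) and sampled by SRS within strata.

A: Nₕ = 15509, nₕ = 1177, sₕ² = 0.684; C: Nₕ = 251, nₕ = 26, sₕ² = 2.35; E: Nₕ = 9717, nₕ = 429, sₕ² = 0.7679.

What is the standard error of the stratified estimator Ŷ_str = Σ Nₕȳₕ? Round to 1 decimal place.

543.9

Var(Ŷ_str) = Σₕ Nₕ²(1 − fₕ)sₕ²/nₕ.
A: 15509²·(1 − 1177/15509)·0.684/1177 = 129172.55.
C: 251²·(1 − 26/251)·2.35/26 = 5104.4712.
E: 9717²·(1 − 429/9717)·0.7679/429 = 161548.07.
Sum = 295825.09.
SE = √(295825.09) = 543.9.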